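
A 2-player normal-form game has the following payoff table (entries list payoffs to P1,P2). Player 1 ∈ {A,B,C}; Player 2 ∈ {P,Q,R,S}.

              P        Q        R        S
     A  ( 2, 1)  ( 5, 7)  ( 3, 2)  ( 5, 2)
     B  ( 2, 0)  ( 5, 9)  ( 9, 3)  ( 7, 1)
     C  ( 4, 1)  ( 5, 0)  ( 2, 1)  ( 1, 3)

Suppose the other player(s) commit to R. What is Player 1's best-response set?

BR_1 = {B}

u_1(A vs R) = 3
u_1(B vs R) = 9
u_1(C vs R) = 2
max payoff 9 at {B}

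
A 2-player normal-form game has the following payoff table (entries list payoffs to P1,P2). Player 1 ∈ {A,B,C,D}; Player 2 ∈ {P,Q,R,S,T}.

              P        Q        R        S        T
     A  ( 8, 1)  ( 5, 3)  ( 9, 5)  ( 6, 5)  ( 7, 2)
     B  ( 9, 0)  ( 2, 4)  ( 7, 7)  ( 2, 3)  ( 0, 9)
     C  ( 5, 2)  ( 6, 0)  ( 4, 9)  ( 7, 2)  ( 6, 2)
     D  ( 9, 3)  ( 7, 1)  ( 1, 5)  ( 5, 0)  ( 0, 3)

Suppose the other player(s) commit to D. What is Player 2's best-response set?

u_2(P vs D) = 3
u_2(Q vs D) = 1
u_2(R vs D) = 5
u_2(S vs D) = 0
u_2(T vs D) = 3
max payoff 5 at {R}

argmax u_2 = {R}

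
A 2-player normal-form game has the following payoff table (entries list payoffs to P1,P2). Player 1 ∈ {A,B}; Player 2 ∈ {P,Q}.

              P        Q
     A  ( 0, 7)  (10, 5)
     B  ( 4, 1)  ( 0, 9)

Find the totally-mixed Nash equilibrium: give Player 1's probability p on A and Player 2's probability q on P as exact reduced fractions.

P1 indiff ⇒ q·0+(1-q)·10 = q·4+(1-q)·0 ⇒ q(-4) = (1-q)(-10) ⇒ q = 5/7
P2 indiff ⇒ p·7+(1-p)·1 = p·5+(1-p)·9 ⇒ p(2) = (1-p)(8) ⇒ p = 4/5

p=4/5, q=5/7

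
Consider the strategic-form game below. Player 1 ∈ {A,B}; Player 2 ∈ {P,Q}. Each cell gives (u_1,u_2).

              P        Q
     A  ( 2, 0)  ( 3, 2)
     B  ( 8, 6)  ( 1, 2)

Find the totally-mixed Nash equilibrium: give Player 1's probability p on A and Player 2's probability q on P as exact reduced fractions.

P1 indiff ⇒ q·2+(1-q)·3 = q·8+(1-q)·1 ⇒ q(-6) = (1-q)(-2) ⇒ q = 1/4
P2 indiff ⇒ p·0+(1-p)·6 = p·2+(1-p)·2 ⇒ p(-2) = (1-p)(-4) ⇒ p = 2/3

P1 mixes 2/3 on A; P2 mixes 1/4 on P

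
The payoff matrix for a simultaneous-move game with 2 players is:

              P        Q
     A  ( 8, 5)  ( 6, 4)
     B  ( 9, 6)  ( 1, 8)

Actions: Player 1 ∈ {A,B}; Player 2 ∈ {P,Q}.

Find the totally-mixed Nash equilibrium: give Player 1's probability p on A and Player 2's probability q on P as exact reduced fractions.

P1 indiff ⇒ q·8+(1-q)·6 = q·9+(1-q)·1 ⇒ q(-1) = (1-q)(-5) ⇒ q = 5/6
P2 indiff ⇒ p·5+(1-p)·6 = p·4+(1-p)·8 ⇒ p(1) = (1-p)(2) ⇒ p = 2/3

(p,q) = (2/3, 5/6)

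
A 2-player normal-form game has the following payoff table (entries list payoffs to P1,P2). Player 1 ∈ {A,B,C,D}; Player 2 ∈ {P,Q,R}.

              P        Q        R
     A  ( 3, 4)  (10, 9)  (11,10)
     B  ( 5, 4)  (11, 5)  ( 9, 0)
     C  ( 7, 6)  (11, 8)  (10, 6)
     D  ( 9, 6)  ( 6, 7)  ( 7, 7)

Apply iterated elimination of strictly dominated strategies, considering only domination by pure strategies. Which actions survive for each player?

P2 drop P (Q beats it: A:9>4 B:5>4 C:8>6 D:7>6)
P1 drop D (A beats it: Q:10>6 R:11>7)
P1→{A,B,C} P2→{Q,R}

Remaining: P1:{A,B,C} P2:{Q,R}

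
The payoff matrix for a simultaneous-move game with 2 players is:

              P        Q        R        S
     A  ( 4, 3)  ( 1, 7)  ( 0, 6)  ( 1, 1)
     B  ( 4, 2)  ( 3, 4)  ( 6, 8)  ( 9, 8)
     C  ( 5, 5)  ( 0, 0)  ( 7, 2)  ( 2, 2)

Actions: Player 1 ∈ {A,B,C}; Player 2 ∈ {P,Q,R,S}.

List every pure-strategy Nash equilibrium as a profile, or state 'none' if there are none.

NE set: (B,S), (C,P)

(A,P): not NE [P1→C gives 5>4; P2→Q gives 7>3]
(A,Q): not NE [P1→B gives 3>1]
(A,R): not NE [P1→C gives 7>0; P2→Q gives 7>6]
(A,S): not NE [P1→B gives 9>1; P2→Q gives 7>1]
(B,P): not NE [P1→C gives 5>4; P2→S gives 8>2]
(B,Q): not NE [P2→S gives 8>4]
(B,R): not NE [P1→C gives 7>6]
(B,S): NE
(C,P): NE
(C,Q): not NE [P1→B gives 3>0; P2→P gives 5>0]
(C,R): not NE [P2→P gives 5>2]
(C,S): not NE [P1→B gives 9>2; P2→P gives 5>2]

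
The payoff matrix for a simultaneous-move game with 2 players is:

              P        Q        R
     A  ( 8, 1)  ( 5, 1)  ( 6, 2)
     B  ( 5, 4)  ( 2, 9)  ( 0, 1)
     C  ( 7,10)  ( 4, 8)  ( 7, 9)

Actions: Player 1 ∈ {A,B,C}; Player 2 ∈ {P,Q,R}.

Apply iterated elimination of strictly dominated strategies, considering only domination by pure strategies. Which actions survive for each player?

Survivors P1:{A,C} P2:{P,R}

P1 drop B (A beats it: P:8>5 Q:5>2 R:6>0)
P2 drop Q (R beats it: A:2>1 C:9>8)
P1→{A,C} P2→{P,R}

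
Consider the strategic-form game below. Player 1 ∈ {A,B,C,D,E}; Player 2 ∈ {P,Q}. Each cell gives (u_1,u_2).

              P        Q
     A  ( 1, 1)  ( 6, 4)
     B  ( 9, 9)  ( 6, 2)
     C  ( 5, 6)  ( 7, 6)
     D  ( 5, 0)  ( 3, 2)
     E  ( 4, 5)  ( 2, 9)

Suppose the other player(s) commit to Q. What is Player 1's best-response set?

argmax u_1 = {C}

u_1(A vs Q) = 6
u_1(B vs Q) = 6
u_1(C vs Q) = 7
u_1(D vs Q) = 3
u_1(E vs Q) = 2
max payoff 7 at {C}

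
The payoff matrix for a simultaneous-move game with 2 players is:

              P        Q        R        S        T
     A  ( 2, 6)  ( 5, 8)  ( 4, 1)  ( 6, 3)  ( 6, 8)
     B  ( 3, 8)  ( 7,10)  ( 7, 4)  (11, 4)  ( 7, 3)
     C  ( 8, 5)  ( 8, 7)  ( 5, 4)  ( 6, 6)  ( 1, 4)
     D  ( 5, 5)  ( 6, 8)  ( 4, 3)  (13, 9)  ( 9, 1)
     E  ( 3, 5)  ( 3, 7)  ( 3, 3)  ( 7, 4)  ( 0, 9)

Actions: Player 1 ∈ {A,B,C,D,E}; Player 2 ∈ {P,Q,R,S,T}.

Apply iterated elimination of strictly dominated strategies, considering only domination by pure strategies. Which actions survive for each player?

Survivors P1:{B,C,D} P2:{Q,S}

P1 drop A (B beats it: P:3>2 Q:7>5 R:7>4 S:11>6 T:7>6)
P1 drop E (D beats it: P:5>3 Q:6>3 R:4>3 S:13>7 T:9>0)
P2 drop P (Q beats it: B:10>8 C:7>5 D:8>5)
P2 drop R (Q beats it: B:10>4 C:7>4 D:8>3)
P2 drop T (Q beats it: B:10>3 C:7>4 D:8>1)
P1→{B,C,D} P2→{Q,S}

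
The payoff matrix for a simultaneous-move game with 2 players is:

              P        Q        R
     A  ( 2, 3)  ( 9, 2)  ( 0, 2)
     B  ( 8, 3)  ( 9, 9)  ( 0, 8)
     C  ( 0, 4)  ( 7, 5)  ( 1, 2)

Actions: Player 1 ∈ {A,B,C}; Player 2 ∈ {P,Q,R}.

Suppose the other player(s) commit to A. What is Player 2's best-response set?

argmax u_2 = {P}

u_2(P vs A) = 3
u_2(Q vs A) = 2
u_2(R vs A) = 2
max payoff 3 at {P}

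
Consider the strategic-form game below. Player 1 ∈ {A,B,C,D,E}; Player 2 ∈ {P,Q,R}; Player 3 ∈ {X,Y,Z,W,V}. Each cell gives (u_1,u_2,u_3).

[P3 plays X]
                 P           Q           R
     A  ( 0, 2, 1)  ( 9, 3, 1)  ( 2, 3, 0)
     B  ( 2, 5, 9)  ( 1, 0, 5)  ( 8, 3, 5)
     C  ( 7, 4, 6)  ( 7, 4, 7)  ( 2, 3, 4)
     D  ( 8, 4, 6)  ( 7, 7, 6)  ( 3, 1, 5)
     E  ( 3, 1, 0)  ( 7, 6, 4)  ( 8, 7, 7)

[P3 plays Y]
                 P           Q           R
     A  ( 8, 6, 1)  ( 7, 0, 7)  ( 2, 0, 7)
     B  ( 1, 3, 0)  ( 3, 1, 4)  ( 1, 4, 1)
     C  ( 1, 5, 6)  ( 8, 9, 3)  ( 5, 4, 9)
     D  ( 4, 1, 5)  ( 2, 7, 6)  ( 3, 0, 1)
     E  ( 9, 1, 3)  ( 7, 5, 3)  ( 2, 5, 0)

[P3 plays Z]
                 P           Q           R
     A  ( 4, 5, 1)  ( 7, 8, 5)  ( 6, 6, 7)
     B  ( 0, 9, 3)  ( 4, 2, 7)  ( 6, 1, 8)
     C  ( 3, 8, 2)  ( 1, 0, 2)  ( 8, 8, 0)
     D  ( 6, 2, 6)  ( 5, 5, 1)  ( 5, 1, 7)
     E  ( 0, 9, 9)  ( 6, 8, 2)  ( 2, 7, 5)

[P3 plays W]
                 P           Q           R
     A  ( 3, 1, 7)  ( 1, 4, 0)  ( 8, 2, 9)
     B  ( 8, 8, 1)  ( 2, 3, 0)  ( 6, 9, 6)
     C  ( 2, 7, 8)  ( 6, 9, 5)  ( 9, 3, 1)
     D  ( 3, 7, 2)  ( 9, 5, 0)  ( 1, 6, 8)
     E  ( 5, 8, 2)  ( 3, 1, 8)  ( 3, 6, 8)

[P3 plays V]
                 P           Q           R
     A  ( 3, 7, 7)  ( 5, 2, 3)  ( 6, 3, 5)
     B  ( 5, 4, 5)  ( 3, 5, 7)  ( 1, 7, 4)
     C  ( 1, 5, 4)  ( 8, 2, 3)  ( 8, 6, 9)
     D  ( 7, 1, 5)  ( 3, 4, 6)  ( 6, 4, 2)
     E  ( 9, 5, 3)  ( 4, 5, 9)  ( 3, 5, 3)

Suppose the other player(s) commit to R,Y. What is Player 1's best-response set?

P1 best: {C}

u_1(A vs R,Y) = 2
u_1(B vs R,Y) = 1
u_1(C vs R,Y) = 5
u_1(D vs R,Y) = 3
u_1(E vs R,Y) = 2
max payoff 5 at {C}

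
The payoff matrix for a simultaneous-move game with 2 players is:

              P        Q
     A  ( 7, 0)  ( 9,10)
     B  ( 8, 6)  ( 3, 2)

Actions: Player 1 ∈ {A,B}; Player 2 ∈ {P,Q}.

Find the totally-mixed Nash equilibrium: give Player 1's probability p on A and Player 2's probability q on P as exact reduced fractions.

P1 indiff ⇒ q·7+(1-q)·9 = q·8+(1-q)·3 ⇒ q(-1) = (1-q)(-6) ⇒ q = 6/7
P2 indiff ⇒ p·0+(1-p)·6 = p·10+(1-p)·2 ⇒ p(-10) = (1-p)(-4) ⇒ p = 2/7

P1 mixes 2/7 on A; P2 mixes 6/7 on P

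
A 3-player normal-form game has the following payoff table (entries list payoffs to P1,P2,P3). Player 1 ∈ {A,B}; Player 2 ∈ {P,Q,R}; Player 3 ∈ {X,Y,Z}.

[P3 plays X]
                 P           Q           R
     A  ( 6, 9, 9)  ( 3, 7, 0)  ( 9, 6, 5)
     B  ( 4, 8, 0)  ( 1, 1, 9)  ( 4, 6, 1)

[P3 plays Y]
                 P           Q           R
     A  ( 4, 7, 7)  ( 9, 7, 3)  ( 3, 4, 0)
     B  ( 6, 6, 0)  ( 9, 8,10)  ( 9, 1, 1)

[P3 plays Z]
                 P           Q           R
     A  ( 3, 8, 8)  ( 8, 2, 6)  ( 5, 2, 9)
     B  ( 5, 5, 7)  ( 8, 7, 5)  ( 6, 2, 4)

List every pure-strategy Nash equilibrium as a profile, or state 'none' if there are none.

NE set: (A,P,X), (B,Q,Y)

(A,P,X): NE
(A,P,Y): not NE [P1→B gives 6>4; P3→X gives 9>7]
(A,P,Z): not NE [P1→B gives 5>3; P3→X gives 9>8]
(A,Q,X): not NE [P2→P gives 9>7; P3→Z gives 6>0]
(A,Q,Y): not NE [P3→Z gives 6>3]
(A,Q,Z): not NE [P2→P gives 8>2]
(A,R,X): not NE [P2→P gives 9>6; P3→Z gives 9>5]
(A,R,Y): not NE [P1→B gives 9>3; P2→Q gives 7>4; P3→Z gives 9>0]
(A,R,Z): not NE [P1→B gives 6>5; P2→P gives 8>2]
(B,P,X): not NE [P1→A gives 6>4; P3→Z gives 7>0]
(B,P,Y): not NE [P2→Q gives 8>6; P3→Z gives 7>0]
(B,P,Z): not NE [P2→Q gives 7>5]
(B,Q,X): not NE [P1→A gives 3>1; P2→P gives 8>1; P3→Y gives 10>9]
(B,Q,Y): NE
(B,Q,Z): not NE [P3→Y gives 10>5]
(B,R,X): not NE [P1→A gives 9>4; P2→P gives 8>6; P3→Z gives 4>1]
(B,R,Y): not NE [P2→Q gives 8>1; P3→Z gives 4>1]
(B,R,Z): not NE [P2→Q gives 7>2]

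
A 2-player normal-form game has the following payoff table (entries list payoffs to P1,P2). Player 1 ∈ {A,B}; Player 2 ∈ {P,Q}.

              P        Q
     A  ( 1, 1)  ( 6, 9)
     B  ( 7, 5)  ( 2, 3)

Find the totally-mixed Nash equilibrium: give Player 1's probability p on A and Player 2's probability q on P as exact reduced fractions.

P1 indiff ⇒ q·1+(1-q)·6 = q·7+(1-q)·2 ⇒ q(-6) = (1-q)(-4) ⇒ q = 2/5
P2 indiff ⇒ p·1+(1-p)·5 = p·9+(1-p)·3 ⇒ p(-8) = (1-p)(-2) ⇒ p = 1/5

(p,q) = (1/5, 2/5)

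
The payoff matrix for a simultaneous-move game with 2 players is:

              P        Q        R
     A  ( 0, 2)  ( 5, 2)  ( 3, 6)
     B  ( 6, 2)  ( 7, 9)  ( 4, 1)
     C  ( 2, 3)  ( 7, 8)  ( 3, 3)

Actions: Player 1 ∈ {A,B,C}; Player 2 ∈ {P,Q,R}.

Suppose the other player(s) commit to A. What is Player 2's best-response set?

u_2(P vs A) = 2
u_2(Q vs A) = 2
u_2(R vs A) = 6
max payoff 6 at {R}

BR_2 = {R}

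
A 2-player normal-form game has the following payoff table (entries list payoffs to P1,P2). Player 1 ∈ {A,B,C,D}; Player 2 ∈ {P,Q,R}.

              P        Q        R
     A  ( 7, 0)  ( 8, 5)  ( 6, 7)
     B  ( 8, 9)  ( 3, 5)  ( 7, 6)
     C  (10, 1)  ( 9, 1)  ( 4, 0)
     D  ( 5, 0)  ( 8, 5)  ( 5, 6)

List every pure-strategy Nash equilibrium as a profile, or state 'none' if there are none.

(A,P): not NE [P1→C gives 10>7; P2→R gives 7>0]
(A,Q): not NE [P1→C gives 9>8; P2→R gives 7>5]
(A,R): not NE [P1→B gives 7>6]
(B,P): not NE [P1→C gives 10>8]
(B,Q): not NE [P1→C gives 9>3; P2→P gives 9>5]
(B,R): not NE [P2→P gives 9>6]
(C,P): NE
(C,Q): NE
(C,R): not NE [P1→B gives 7>4; P2→Q gives 1>0]
(D,P): not NE [P1→C gives 10>5; P2→R gives 6>0]
(D,Q): not NE [P1→C gives 9>8; P2→R gives 6>5]
(D,R): not NE [P1→B gives 7>5]

Nash profiles: (C,P), (C,Q)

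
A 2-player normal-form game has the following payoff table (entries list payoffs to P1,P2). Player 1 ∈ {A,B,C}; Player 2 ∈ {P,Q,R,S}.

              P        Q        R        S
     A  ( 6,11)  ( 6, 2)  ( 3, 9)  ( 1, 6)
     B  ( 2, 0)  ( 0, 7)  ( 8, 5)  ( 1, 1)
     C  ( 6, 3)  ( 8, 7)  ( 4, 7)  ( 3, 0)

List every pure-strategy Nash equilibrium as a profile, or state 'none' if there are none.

(A,P): NE
(A,Q): not NE [P1→C gives 8>6; P2→P gives 11>2]
(A,R): not NE [P1→B gives 8>3; P2→P gives 11>9]
(A,S): not NE [P1→C gives 3>1; P2→P gives 11>6]
(B,P): not NE [P1→C gives 6>2; P2→Q gives 7>0]
(B,Q): not NE [P1→C gives 8>0]
(B,R): not NE [P2→Q gives 7>5]
(B,S): not NE [P1→C gives 3>1; P2→Q gives 7>1]
(C,P): not NE [P2→R gives 7>3]
(C,Q): NE
(C,R): not NE [P1→B gives 8>4]
(C,S): not NE [P2→R gives 7>0]

PSNE = {(A,P), (C,Q)}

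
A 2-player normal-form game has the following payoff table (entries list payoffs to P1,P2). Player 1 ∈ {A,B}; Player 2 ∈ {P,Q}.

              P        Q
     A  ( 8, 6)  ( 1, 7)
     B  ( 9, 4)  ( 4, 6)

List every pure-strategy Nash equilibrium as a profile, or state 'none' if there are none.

Nash profiles: (B,Q)

(A,P): not NE [P1→B gives 9>8; P2→Q gives 7>6]
(A,Q): not NE [P1→B gives 4>1]
(B,P): not NE [P2→Q gives 6>4]
(B,Q): NE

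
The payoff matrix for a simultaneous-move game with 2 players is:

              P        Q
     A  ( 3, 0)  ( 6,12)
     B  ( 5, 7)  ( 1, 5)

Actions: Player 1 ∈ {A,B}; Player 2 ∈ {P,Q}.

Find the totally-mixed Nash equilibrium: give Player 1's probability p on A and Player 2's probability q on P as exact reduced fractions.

P1 mixes 1/7 on A; P2 mixes 5/7 on P

P1 indiff ⇒ q·3+(1-q)·6 = q·5+(1-q)·1 ⇒ q(-2) = (1-q)(-5) ⇒ q = 5/7
P2 indiff ⇒ p·0+(1-p)·7 = p·12+(1-p)·5 ⇒ p(-12) = (1-p)(-2) ⇒ p = 1/7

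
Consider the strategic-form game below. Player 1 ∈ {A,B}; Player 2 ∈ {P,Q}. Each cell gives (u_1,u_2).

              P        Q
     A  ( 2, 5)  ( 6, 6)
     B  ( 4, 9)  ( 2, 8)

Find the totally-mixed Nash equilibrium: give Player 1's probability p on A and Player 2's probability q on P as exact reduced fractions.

(p,q) = (1/2, 2/3)

P1 indiff ⇒ q·2+(1-q)·6 = q·4+(1-q)·2 ⇒ q(-2) = (1-q)(-4) ⇒ q = 2/3
P2 indiff ⇒ p·5+(1-p)·9 = p·6+(1-p)·8 ⇒ p(-1) = (1-p)(-1) ⇒ p = 1/2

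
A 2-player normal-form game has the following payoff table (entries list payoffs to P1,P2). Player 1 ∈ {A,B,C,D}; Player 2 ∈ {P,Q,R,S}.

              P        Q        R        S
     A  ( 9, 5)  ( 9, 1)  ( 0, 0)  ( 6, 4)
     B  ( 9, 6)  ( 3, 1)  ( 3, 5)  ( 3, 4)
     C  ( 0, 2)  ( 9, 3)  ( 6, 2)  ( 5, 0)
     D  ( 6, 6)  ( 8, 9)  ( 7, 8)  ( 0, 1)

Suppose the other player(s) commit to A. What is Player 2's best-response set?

BR_2 = {P}

u_2(P vs A) = 5
u_2(Q vs A) = 1
u_2(R vs A) = 0
u_2(S vs A) = 4
max payoff 5 at {P}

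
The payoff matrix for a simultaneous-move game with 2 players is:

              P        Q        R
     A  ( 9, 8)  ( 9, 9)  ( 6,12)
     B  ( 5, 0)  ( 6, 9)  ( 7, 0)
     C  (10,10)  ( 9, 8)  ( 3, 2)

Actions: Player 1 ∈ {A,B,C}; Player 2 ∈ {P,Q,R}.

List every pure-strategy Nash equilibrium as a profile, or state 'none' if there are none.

(A,P): not NE [P1→C gives 10>9; P2→R gives 12>8]
(A,Q): not NE [P2→R gives 12>9]
(A,R): not NE [P1→B gives 7>6]
(B,P): not NE [P1→C gives 10>5; P2→Q gives 9>0]
(B,Q): not NE [P1→C gives 9>6]
(B,R): not NE [P2→Q gives 9>0]
(C,P): NE
(C,Q): not NE [P2→P gives 10>8]
(C,R): not NE [P1→B gives 7>3; P2→P gives 10>2]

Nash profiles: (C,P)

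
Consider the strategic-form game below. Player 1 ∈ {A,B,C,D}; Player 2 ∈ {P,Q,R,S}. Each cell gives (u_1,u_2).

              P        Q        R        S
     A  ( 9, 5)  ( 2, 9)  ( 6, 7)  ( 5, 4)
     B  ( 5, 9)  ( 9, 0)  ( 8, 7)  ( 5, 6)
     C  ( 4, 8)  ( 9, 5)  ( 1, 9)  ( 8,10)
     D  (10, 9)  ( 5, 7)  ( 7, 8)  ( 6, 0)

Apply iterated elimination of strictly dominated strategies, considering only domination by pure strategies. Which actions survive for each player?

P1 drop A (D beats it: P:10>9 Q:5>2 R:7>6 S:6>5)
P2 drop Q (P beats it: B:9>0 C:8>5 D:9>7)
P1→{B,C,D} P2→{P,R,S}

IESDS → P1:{B,C,D} P2:{P,R,S}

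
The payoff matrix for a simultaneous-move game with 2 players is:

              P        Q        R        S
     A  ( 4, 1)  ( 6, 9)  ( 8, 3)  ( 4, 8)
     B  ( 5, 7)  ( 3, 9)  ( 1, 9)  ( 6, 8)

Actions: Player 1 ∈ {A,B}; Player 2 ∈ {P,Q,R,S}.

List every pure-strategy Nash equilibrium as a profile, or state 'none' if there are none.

(A,P): not NE [P1→B gives 5>4; P2→Q gives 9>1]
(A,Q): NE
(A,R): not NE [P2→Q gives 9>3]
(A,S): not NE [P1→B gives 6>4; P2→Q gives 9>8]
(B,P): not NE [P2→R gives 9>7]
(B,Q): not NE [P1→A gives 6>3]
(B,R): not NE [P1→A gives 8>1]
(B,S): not NE [P2→R gives 9>8]

Nash profiles: (A,Q)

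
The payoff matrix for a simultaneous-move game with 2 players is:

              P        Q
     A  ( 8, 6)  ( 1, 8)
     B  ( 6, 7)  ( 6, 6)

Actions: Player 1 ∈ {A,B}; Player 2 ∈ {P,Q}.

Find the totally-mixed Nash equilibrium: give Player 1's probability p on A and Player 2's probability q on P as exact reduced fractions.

(p,q) = (1/3, 5/7)

P1 indiff ⇒ q·8+(1-q)·1 = q·6+(1-q)·6 ⇒ q(2) = (1-q)(5) ⇒ q = 5/7
P2 indiff ⇒ p·6+(1-p)·7 = p·8+(1-p)·6 ⇒ p(-2) = (1-p)(-1) ⇒ p = 1/3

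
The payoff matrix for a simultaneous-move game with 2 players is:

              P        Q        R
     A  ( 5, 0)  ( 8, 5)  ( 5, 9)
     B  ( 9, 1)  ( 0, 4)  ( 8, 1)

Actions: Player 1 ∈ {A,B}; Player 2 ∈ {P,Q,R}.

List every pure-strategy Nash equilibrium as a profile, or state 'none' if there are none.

(A,P): not NE [P1→B gives 9>5; P2→R gives 9>0]
(A,Q): not NE [P2→R gives 9>5]
(A,R): not NE [P1→B gives 8>5]
(B,P): not NE [P2→Q gives 4>1]
(B,Q): not NE [P1→A gives 8>0]
(B,R): not NE [P2→Q gives 4>1]

Equilibria: none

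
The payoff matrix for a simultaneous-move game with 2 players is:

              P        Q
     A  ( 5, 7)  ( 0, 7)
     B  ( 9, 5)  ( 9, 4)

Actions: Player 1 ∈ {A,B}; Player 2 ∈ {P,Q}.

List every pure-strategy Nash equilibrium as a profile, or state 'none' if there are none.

PSNE = {(B,P)}

(A,P): not NE [P1→B gives 9>5]
(A,Q): not NE [P1→B gives 9>0]
(B,P): NE
(B,Q): not NE [P2→P gives 5>4]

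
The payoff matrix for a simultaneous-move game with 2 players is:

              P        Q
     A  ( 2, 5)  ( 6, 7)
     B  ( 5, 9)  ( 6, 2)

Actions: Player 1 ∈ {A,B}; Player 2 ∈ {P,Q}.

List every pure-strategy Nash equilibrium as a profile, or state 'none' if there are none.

(A,P): not NE [P1→B gives 5>2; P2→Q gives 7>5]
(A,Q): NE
(B,P): NE
(B,Q): not NE [P2→P gives 9>2]

PSNE = {(A,Q), (B,P)}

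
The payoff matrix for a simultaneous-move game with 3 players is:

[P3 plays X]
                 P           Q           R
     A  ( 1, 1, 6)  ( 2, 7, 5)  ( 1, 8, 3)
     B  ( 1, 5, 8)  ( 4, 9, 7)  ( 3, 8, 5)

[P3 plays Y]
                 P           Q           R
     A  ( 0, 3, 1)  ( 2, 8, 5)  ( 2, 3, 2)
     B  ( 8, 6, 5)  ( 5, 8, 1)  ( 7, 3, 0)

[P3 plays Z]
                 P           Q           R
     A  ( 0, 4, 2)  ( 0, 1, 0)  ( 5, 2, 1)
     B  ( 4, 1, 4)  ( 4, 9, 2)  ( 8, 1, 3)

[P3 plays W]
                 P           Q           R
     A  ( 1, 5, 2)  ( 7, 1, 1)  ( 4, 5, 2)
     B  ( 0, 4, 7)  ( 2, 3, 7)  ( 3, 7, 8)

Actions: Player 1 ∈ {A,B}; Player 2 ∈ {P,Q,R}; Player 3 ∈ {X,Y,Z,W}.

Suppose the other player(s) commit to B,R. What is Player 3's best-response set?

BR_3 = {W}

u_3(X vs B,R) = 5
u_3(Y vs B,R) = 0
u_3(Z vs B,R) = 3
u_3(W vs B,R) = 8
max payoff 8 at {W}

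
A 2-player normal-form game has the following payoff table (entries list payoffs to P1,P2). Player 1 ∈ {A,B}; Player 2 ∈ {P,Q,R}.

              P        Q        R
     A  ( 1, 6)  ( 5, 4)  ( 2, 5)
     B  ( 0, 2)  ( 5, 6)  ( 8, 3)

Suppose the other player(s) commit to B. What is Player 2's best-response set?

u_2(P vs B) = 2
u_2(Q vs B) = 6
u_2(R vs B) = 3
max payoff 6 at {Q}

P2 best: {Q}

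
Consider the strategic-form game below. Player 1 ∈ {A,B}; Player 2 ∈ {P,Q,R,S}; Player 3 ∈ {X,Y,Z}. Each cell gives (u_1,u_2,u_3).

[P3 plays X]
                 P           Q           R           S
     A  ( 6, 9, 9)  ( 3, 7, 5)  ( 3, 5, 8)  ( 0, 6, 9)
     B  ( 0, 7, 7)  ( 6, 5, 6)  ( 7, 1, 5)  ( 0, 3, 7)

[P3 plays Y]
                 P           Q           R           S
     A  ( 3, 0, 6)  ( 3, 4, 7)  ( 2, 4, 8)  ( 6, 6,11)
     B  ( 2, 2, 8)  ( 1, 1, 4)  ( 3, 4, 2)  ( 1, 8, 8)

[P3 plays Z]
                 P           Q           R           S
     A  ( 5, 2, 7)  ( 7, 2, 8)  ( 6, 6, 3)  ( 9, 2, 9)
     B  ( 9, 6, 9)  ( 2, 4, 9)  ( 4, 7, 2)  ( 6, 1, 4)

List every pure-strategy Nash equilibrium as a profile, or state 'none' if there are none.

(A,P,X): NE
(A,P,Y): not NE [P2→S gives 6>0; P3→X gives 9>6]
(A,P,Z): not NE [P1→B gives 9>5; P2→R gives 6>2; P3→X gives 9>7]
(A,Q,X): not NE [P1→B gives 6>3; P2→P gives 9>7; P3→Z gives 8>5]
(A,Q,Y): not NE [P2→S gives 6>4; P3→Z gives 8>7]
(A,Q,Z): not NE [P2→R gives 6>2]
(A,R,X): not NE [P1→B gives 7>3; P2→P gives 9>5]
(A,R,Y): not NE [P1→B gives 3>2; P2→S gives 6>4]
(A,R,Z): not NE [P3→Y gives 8>3]
(A,S,X): not NE [P2→P gives 9>6; P3→Y gives 11>9]
(A,S,Y): NE
(A,S,Z): not NE [P2→R gives 6>2; P3→Y gives 11>9]
(B,P,X): not NE [P1→A gives 6>0; P3→Z gives 9>7]
(B,P,Y): not NE [P1→A gives 3>2; P2→S gives 8>2; P3→Z gives 9>8]
(B,P,Z): not NE [P2→R gives 7>6]
(B,Q,X): not NE [P2→P gives 7>5; P3→Z gives 9>6]
(B,Q,Y): not NE [P1→A gives 3>1; P2→S gives 8>1; P3→Z gives 9>4]
(B,Q,Z): not NE [P1→A gives 7>2; P2→R gives 7>4]
(B,R,X): not NE [P2→P gives 7>1]
(B,R,Y): not NE [P2→S gives 8>4; P3→X gives 5>2]
(B,R,Z): not NE [P1→A gives 6>4; P3→X gives 5>2]
(B,S,X): not NE [P2→P gives 7>3; P3→Y gives 8>7]
(B,S,Y): not NE [P1→A gives 6>1]
(B,S,Z): not NE [P1→A gives 9>6; P2→R gives 7>1; P3→Y gives 8>4]

Nash profiles: (A,P,X), (A,S,Y)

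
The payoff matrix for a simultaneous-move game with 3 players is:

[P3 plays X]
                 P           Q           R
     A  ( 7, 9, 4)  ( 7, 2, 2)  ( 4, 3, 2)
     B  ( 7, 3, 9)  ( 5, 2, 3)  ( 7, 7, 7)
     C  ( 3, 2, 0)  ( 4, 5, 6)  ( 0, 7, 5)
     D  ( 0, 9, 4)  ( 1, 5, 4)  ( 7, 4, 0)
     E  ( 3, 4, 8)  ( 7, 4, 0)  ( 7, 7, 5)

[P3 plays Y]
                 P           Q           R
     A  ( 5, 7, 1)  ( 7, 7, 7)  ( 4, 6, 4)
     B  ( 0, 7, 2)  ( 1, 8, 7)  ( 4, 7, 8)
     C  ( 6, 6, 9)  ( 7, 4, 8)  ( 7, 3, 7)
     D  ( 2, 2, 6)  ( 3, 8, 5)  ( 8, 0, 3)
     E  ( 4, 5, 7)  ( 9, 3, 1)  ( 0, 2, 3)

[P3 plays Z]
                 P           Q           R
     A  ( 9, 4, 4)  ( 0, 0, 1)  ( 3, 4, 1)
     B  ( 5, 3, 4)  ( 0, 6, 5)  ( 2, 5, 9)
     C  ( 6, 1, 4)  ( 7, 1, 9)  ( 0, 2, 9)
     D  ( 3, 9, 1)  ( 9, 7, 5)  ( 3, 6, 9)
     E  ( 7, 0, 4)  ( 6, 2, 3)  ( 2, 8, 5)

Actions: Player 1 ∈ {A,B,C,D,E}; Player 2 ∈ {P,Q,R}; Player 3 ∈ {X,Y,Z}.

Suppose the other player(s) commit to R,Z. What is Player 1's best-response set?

P1 best: {A,D}

u_1(A vs R,Z) = 3
u_1(B vs R,Z) = 2
u_1(C vs R,Z) = 0
u_1(D vs R,Z) = 3
u_1(E vs R,Z) = 2
max payoff 3 at {A,D}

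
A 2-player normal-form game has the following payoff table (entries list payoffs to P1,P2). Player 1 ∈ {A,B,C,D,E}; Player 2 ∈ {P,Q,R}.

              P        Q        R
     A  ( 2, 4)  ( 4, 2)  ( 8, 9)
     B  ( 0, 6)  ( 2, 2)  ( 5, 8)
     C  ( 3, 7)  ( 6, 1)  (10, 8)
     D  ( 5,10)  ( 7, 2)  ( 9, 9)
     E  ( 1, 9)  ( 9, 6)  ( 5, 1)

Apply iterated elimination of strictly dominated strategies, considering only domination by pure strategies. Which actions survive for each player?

P1 drop A (C beats it: P:3>2 Q:6>4 R:10>8)
P1 drop B (C beats it: P:3>0 Q:6>2 R:10>5)
P2 drop Q (P beats it: C:7>1 D:10>2 E:9>6)
P1 drop E (C beats it: P:3>1 R:10>5)
P1→{C,D} P2→{P,R}

IESDS → P1:{C,D} P2:{P,R}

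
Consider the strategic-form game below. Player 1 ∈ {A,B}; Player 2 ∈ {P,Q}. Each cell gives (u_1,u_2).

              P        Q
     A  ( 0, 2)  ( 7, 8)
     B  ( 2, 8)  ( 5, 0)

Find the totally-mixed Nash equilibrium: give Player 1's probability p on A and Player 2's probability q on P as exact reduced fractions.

p=4/7, q=1/2

P1 indiff ⇒ q·0+(1-q)·7 = q·2+(1-q)·5 ⇒ q(-2) = (1-q)(-2) ⇒ q = 1/2
P2 indiff ⇒ p·2+(1-p)·8 = p·8+(1-p)·0 ⇒ p(-6) = (1-p)(-8) ⇒ p = 4/7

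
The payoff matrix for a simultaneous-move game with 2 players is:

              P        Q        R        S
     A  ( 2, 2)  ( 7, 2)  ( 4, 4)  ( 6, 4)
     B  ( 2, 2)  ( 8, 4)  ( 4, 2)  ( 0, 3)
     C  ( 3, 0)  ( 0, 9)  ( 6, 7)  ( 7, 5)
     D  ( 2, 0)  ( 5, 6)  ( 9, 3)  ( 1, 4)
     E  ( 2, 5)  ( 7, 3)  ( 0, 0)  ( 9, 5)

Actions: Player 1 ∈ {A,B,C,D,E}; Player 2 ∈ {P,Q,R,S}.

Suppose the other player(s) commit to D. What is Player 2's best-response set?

u_2(P vs D) = 0
u_2(Q vs D) = 6
u_2(R vs D) = 3
u_2(S vs D) = 4
max payoff 6 at {Q}

BR_2 = {Q}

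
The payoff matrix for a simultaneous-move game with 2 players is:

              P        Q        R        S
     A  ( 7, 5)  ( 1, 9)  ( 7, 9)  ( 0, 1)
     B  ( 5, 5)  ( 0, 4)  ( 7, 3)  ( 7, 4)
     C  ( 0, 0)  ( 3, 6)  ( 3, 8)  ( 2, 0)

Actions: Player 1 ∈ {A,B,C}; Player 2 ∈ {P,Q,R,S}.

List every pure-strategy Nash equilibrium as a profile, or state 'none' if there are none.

(A,P): not NE [P2→R gives 9>5]
(A,Q): not NE [P1→C gives 3>1]
(A,R): NE
(A,S): not NE [P1→B gives 7>0; P2→R gives 9>1]
(B,P): not NE [P1→A gives 7>5]
(B,Q): not NE [P1→C gives 3>0; P2→P gives 5>4]
(B,R): not NE [P2→P gives 5>3]
(B,S): not NE [P2→P gives 5>4]
(C,P): not NE [P1→A gives 7>0; P2→R gives 8>0]
(C,Q): not NE [P2→R gives 8>6]
(C,R): not NE [P1→B gives 7>3]
(C,S): not NE [P1→B gives 7>2; P2→R gives 8>0]

NE set: (A,R)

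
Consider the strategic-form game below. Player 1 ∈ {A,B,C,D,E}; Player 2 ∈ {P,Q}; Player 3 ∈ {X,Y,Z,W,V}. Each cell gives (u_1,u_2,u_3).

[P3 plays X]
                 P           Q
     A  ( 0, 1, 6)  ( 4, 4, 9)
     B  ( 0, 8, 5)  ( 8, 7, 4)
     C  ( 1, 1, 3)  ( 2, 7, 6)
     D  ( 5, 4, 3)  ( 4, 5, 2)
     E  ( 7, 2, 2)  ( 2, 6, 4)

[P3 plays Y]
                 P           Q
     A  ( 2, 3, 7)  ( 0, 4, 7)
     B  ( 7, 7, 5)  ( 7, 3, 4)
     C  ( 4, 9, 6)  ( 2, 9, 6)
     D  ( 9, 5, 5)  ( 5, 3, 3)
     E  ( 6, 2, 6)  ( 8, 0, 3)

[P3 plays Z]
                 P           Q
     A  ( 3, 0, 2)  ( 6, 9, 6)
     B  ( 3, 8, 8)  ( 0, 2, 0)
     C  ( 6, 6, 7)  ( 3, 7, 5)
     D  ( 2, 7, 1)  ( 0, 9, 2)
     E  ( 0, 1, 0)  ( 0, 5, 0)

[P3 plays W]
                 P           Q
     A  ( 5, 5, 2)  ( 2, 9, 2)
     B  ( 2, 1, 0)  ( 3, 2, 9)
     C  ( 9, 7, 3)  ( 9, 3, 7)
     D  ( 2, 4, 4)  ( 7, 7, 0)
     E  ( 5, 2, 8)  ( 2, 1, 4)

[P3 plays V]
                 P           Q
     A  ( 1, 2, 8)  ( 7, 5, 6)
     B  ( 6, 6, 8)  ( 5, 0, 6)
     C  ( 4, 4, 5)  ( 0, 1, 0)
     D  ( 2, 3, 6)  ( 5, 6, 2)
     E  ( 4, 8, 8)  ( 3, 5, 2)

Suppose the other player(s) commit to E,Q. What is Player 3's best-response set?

u_3(X vs E,Q) = 4
u_3(Y vs E,Q) = 3
u_3(Z vs E,Q) = 0
u_3(W vs E,Q) = 4
u_3(V vs E,Q) = 2
max payoff 4 at {X,W}

P3 best: {X,W}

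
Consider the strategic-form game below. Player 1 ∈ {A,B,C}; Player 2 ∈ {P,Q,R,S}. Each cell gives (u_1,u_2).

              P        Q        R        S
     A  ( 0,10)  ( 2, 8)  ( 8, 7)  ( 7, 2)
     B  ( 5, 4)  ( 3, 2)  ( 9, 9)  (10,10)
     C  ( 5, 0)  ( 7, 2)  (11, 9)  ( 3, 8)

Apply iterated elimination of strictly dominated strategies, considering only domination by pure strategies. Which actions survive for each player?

P1 drop A (B beats it: P:5>0 Q:3>2 R:9>8 S:10>7)
P2 drop P (R beats it: B:9>4 C:9>0)
P2 drop Q (R beats it: B:9>2 C:9>2)
P1→{B,C} P2→{R,S}

Remaining: P1:{B,C} P2:{R,S}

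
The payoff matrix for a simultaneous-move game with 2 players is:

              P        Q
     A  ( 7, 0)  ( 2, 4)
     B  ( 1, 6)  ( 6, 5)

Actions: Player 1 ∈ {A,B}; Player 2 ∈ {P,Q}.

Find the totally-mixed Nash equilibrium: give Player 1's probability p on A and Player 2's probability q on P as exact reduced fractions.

(p,q) = (1/5, 2/5)

P1 indiff ⇒ q·7+(1-q)·2 = q·1+(1-q)·6 ⇒ q(6) = (1-q)(4) ⇒ q = 2/5
P2 indiff ⇒ p·0+(1-p)·6 = p·4+(1-p)·5 ⇒ p(-4) = (1-p)(-1) ⇒ p = 1/5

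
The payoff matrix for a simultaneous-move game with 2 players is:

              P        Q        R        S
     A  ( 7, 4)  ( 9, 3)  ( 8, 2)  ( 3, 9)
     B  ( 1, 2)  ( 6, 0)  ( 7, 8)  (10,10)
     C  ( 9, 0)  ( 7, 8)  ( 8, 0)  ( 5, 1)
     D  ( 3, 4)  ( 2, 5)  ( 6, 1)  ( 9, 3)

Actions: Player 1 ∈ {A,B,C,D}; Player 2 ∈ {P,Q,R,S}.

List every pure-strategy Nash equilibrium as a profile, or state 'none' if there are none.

(A,P): not NE [P1→C gives 9>7; P2→S gives 9>4]
(A,Q): not NE [P2→S gives 9>3]
(A,R): not NE [P2→S gives 9>2]
(A,S): not NE [P1→B gives 10>3]
(B,P): not NE [P1→C gives 9>1; P2→S gives 10>2]
(B,Q): not NE [P1→A gives 9>6; P2→S gives 10>0]
(B,R): not NE [P1→C gives 8>7; P2→S gives 10>8]
(B,S): NE
(C,P): not NE [P2→Q gives 8>0]
(C,Q): not NE [P1→A gives 9>7]
(C,R): not NE [P2→Q gives 8>0]
(C,S): not NE [P1→B gives 10>5; P2→Q gives 8>1]
(D,P): not NE [P1→C gives 9>3; P2→Q gives 5>4]
(D,Q): not NE [P1→A gives 9>2]
(D,R): not NE [P1→C gives 8>6; P2→Q gives 5>1]
(D,S): not NE [P1→B gives 10>9; P2→Q gives 5>3]

PSNE = {(B,S)}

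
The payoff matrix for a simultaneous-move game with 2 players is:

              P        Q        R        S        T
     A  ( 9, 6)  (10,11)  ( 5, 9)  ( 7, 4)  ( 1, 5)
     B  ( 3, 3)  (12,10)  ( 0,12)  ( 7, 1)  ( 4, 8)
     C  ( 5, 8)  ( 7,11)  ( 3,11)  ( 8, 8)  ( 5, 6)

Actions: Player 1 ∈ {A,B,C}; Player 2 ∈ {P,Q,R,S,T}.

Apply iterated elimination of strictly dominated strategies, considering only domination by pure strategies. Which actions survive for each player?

P2 drop P (Q beats it: A:11>6 B:10>3 C:11>8)
P2 drop S (Q beats it: A:11>4 B:10>1 C:11>8)
P2 drop T (Q beats it: A:11>5 B:10>8 C:11>6)
P1 drop C (A beats it: Q:10>7 R:5>3)
P1→{A,B} P2→{Q,R}

Remaining: P1:{A,B} P2:{Q,R}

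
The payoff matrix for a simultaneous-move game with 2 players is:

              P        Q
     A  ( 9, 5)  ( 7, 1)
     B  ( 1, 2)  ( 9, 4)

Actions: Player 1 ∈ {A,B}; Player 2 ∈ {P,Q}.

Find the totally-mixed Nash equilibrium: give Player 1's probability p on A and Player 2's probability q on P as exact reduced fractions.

P1 indiff ⇒ q·9+(1-q)·7 = q·1+(1-q)·9 ⇒ q(8) = (1-q)(2) ⇒ q = 1/5
P2 indiff ⇒ p·5+(1-p)·2 = p·1+(1-p)·4 ⇒ p(4) = (1-p)(2) ⇒ p = 1/3

P1 mixes 1/3 on A; P2 mixes 1/5 on P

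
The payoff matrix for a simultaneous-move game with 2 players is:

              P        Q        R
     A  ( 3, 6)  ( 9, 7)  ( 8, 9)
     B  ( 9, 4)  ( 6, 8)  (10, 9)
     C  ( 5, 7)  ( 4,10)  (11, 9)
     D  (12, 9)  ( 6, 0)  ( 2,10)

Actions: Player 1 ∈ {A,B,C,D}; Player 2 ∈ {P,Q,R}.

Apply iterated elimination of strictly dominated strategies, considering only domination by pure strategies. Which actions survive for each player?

Remaining: P1:{A,B,C} P2:{Q,R}

P2 drop P (R beats it: A:9>6 B:9>4 C:9>7 D:10>9)
P1 drop D (A beats it: Q:9>6 R:8>2)
P1→{A,B,C} P2→{Q,R}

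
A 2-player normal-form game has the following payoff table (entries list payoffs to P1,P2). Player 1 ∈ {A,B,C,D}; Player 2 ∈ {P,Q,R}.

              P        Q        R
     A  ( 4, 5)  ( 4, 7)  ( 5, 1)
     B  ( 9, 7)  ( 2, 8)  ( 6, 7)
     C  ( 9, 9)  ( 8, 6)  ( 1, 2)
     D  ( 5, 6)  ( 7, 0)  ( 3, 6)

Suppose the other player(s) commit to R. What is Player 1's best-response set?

BR_1 = {B}

u_1(A vs R) = 5
u_1(B vs R) = 6
u_1(C vs R) = 1
u_1(D vs R) = 3
max payoff 6 at {B}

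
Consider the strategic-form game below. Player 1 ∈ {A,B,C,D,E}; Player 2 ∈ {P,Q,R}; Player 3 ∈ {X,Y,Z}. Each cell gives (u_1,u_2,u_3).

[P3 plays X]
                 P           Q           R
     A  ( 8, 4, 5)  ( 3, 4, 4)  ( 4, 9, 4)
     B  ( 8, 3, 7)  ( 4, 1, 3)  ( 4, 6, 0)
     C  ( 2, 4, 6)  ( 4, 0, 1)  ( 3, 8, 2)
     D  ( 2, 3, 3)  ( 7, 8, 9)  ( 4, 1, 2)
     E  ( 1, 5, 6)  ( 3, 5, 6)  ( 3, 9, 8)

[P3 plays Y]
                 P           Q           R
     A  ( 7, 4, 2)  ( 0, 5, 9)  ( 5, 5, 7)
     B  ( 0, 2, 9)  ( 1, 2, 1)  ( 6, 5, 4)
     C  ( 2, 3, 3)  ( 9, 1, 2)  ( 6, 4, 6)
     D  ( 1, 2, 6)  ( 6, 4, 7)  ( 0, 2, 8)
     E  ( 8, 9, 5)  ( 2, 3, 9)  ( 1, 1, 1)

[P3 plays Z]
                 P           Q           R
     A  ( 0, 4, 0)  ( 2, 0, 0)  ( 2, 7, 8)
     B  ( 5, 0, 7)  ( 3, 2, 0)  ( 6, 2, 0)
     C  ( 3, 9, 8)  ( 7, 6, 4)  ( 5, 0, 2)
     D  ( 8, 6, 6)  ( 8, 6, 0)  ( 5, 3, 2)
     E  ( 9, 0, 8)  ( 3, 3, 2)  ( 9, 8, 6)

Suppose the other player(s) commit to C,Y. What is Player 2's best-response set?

u_2(P vs C,Y) = 3
u_2(Q vs C,Y) = 1
u_2(R vs C,Y) = 4
max payoff 4 at {R}

P2 best: {R}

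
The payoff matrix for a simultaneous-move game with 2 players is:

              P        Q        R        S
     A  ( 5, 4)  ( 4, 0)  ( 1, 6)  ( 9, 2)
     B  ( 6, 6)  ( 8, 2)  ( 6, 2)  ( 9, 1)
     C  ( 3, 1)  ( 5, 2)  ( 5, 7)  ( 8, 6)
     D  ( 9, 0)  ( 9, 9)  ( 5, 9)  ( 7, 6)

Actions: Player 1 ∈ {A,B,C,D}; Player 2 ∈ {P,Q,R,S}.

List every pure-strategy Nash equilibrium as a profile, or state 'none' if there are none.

(A,P): not NE [P1→D gives 9>5; P2→R gives 6>4]
(A,Q): not NE [P1→D gives 9>4; P2→R gives 6>0]
(A,R): not NE [P1→B gives 6>1]
(A,S): not NE [P2→R gives 6>2]
(B,P): not NE [P1→D gives 9>6]
(B,Q): not NE [P1→D gives 9>8; P2→P gives 6>2]
(B,R): not NE [P2→P gives 6>2]
(B,S): not NE [P2→P gives 6>1]
(C,P): not NE [P1→D gives 9>3; P2→R gives 7>1]
(C,Q): not NE [P1→D gives 9>5; P2→R gives 7>2]
(C,R): not NE [P1→B gives 6>5]
(C,S): not NE [P1→B gives 9>8; P2→R gives 7>6]
(D,P): not NE [P2→R gives 9>0]
(D,Q): NE
(D,R): not NE [P1→B gives 6>5]
(D,S): not NE [P1→B gives 9>7; P2→R gives 9>6]

NE set: (D,Q)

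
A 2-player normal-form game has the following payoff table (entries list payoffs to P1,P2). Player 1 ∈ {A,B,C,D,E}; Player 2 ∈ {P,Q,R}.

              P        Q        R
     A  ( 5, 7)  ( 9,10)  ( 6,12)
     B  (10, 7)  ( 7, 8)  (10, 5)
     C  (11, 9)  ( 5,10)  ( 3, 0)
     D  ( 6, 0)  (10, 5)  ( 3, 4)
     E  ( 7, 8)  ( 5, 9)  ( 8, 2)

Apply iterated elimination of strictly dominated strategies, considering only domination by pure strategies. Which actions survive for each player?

Remaining: P1:{A,B,D} P2:{Q,R}

P1 drop E (B beats it: P:10>7 Q:7>5 R:10>8)
P2 drop P (Q beats it: A:10>7 B:8>7 C:10>9 D:5>0)
P1 drop C (A beats it: Q:9>5 R:6>3)
P1→{A,B,D} P2→{Q,R}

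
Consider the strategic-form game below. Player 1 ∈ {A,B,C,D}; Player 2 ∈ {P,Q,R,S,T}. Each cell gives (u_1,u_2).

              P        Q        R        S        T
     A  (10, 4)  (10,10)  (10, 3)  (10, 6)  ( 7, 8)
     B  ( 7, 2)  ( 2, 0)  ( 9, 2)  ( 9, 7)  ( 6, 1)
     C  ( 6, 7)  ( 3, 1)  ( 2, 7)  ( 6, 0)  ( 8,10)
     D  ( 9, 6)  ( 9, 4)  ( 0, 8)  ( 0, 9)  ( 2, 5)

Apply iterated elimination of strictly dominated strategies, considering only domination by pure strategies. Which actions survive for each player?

P1 drop B (A beats it: P:10>7 Q:10>2 R:10>9 S:10>9 T:7>6)
P1 drop D (A beats it: P:10>9 Q:10>9 R:10>0 S:10>0 T:7>2)
P2 drop P (T beats it: A:8>4 C:10>7)
P2 drop R (T beats it: A:8>3 C:10>7)
P2 drop S (Q beats it: A:10>6 C:1>0)
P1→{A,C} P2→{Q,T}

Remaining: P1:{A,C} P2:{Q,T}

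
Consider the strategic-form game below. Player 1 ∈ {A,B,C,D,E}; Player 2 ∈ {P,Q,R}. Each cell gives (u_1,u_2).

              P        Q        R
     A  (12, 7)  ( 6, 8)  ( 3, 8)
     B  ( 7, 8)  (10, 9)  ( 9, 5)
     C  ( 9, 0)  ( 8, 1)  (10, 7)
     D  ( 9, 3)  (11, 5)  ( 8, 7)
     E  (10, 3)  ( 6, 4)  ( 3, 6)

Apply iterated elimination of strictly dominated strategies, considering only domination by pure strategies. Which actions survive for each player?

Survivors P1:{B,C,D} P2:{Q,R}

P2 drop P (Q beats it: A:8>7 B:9>8 C:1>0 D:5>3 E:4>3)
P1 drop A (B beats it: Q:10>6 R:9>3)
P1 drop E (B beats it: Q:10>6 R:9>3)
P1→{B,C,D} P2→{Q,R}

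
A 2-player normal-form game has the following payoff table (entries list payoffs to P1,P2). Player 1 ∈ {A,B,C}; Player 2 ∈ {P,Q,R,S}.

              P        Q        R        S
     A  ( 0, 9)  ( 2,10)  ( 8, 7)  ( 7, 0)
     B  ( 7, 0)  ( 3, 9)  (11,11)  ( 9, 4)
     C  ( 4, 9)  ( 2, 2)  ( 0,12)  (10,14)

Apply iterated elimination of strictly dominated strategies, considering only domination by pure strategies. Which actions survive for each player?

P1 drop A (B beats it: P:7>0 Q:3>2 R:11>8 S:9>7)
P2 drop P (R beats it: B:11>0 C:12>9)
P2 drop Q (R beats it: B:11>9 C:12>2)
P1→{B,C} P2→{R,S}

IESDS → P1:{B,C} P2:{R,S}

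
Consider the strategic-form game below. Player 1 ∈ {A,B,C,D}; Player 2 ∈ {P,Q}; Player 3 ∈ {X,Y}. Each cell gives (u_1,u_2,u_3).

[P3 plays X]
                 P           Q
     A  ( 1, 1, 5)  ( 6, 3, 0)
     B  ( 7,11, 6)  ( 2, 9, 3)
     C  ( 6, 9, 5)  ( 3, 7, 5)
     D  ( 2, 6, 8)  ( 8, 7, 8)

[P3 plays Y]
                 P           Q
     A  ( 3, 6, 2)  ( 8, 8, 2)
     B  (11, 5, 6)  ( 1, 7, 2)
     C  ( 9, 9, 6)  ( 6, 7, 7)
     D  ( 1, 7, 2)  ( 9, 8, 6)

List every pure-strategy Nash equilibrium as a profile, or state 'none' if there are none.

PSNE = {(B,P,X), (D,Q,X)}

(A,P,X): not NE [P1→B gives 7>1; P2→Q gives 3>1]
(A,P,Y): not NE [P1→B gives 11>3; P2→Q gives 8>6; P3→X gives 5>2]
(A,Q,X): not NE [P1→D gives 8>6; P3→Y gives 2>0]
(A,Q,Y): not NE [P1→D gives 9>8]
(B,P,X): NE
(B,P,Y): not NE [P2→Q gives 7>5]
(B,Q,X): not NE [P1→D gives 8>2; P2→P gives 11>9]
(B,Q,Y): not NE [P1→D gives 9>1; P3→X gives 3>2]
(C,P,X): not NE [P1→B gives 7>6; P3→Y gives 6>5]
(C,P,Y): not NE [P1→B gives 11>9]
(C,Q,X): not NE [P1→D gives 8>3; P2→P gives 9>7; P3→Y gives 7>5]
(C,Q,Y): not NE [P1→D gives 9>6; P2→P gives 9>7]
(D,P,X): not NE [P1→B gives 7>2; P2→Q gives 7>6]
(D,P,Y): not NE [P1→B gives 11>1; P2→Q gives 8>7; P3→X gives 8>2]
(D,Q,X): NE
(D,Q,Y): not NE [P3→X gives 8>6]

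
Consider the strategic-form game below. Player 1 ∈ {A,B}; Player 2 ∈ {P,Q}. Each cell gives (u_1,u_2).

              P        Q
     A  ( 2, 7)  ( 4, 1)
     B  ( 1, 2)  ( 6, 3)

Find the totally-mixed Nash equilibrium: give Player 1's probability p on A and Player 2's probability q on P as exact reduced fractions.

P1 indiff ⇒ q·2+(1-q)·4 = q·1+(1-q)·6 ⇒ q(1) = (1-q)(2) ⇒ q = 2/3
P2 indiff ⇒ p·7+(1-p)·2 = p·1+(1-p)·3 ⇒ p(6) = (1-p)(1) ⇒ p = 1/7

P1 mixes 1/7 on A; P2 mixes 2/3 on P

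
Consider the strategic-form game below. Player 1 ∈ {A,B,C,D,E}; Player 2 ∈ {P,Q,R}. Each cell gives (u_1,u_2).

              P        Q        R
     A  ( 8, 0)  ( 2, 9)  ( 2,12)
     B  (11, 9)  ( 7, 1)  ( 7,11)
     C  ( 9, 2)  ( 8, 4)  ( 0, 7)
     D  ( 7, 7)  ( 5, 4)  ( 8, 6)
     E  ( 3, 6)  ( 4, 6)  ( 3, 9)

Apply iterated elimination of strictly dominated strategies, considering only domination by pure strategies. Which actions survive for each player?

P1 drop A (B beats it: P:11>8 Q:7>2 R:7>2)
P1 drop E (B beats it: P:11>3 Q:7>4 R:7>3)
P2 drop Q (R beats it: B:11>1 C:7>4 D:6>4)
P1 drop C (B beats it: P:11>9 R:7>0)
P1→{B,D} P2→{P,R}

Remaining: P1:{B,D} P2:{P,R}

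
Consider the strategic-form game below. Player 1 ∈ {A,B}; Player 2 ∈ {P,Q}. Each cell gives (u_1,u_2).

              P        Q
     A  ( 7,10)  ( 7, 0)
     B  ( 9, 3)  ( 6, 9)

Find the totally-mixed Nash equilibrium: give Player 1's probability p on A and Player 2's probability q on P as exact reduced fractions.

P1 mixes 3/8 on A; P2 mixes 1/3 on P

P1 indiff ⇒ q·7+(1-q)·7 = q·9+(1-q)·6 ⇒ q(-2) = (1-q)(-1) ⇒ q = 1/3
P2 indiff ⇒ p·10+(1-p)·3 = p·0+(1-p)·9 ⇒ p(10) = (1-p)(6) ⇒ p = 3/8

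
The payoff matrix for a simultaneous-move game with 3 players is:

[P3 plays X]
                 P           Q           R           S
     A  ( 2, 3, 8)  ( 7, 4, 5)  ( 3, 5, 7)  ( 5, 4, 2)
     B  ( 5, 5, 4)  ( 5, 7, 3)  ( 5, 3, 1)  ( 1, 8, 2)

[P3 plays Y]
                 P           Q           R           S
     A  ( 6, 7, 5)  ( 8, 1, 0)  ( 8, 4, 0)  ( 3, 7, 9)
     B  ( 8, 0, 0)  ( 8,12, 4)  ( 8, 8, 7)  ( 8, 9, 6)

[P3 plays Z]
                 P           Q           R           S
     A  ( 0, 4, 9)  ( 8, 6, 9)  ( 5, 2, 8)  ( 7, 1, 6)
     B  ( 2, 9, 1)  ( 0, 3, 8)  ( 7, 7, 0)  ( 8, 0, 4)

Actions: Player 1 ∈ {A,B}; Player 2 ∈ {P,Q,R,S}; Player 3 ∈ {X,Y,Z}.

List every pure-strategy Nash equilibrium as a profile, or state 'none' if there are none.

(A,P,X): not NE [P1→B gives 5>2; P2→R gives 5>3; P3→Z gives 9>8]
(A,P,Y): not NE [P1→B gives 8>6; P3→Z gives 9>5]
(A,P,Z): not NE [P1→B gives 2>0; P2→Q gives 6>4]
(A,Q,X): not NE [P2→R gives 5>4; P3→Z gives 9>5]
(A,Q,Y): not NE [P2→S gives 7>1; P3→Z gives 9>0]
(A,Q,Z): NE
(A,R,X): not NE [P1→B gives 5>3; P3→Z gives 8>7]
(A,R,Y): not NE [P2→S gives 7>4; P3→Z gives 8>0]
(A,R,Z): not NE [P1→B gives 7>5; P2→Q gives 6>2]
(A,S,X): not NE [P2→R gives 5>4; P3→Y gives 9>2]
(A,S,Y): not NE [P1→B gives 8>3]
(A,S,Z): not NE [P1→B gives 8>7; P2→Q gives 6>1; P3→Y gives 9>6]
(B,P,X): not NE [P2→S gives 8>5]
(B,P,Y): not NE [P2→Q gives 12>0; P3→X gives 4>0]
(B,P,Z): not NE [P3→X gives 4>1]
(B,Q,X): not NE [P1→A gives 7>5; P2→S gives 8>7; P3→Z gives 8>3]
(B,Q,Y): not NE [P3→Z gives 8>4]
(B,Q,Z): not NE [P1→A gives 8>0; P2→P gives 9>3]
(B,R,X): not NE [P2→S gives 8>3; P3→Y gives 7>1]
(B,R,Y): not NE [P2→Q gives 12>8]
(B,R,Z): not NE [P2→P gives 9>7; P3→Y gives 7>0]
(B,S,X): not NE [P1→A gives 5>1; P3→Y gives 6>2]
(B,S,Y): not NE [P2→Q gives 12>9]
(B,S,Z): not NE [P2→P gives 9>0; P3→Y gives 6>4]

NE set: (A,Q,Z)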